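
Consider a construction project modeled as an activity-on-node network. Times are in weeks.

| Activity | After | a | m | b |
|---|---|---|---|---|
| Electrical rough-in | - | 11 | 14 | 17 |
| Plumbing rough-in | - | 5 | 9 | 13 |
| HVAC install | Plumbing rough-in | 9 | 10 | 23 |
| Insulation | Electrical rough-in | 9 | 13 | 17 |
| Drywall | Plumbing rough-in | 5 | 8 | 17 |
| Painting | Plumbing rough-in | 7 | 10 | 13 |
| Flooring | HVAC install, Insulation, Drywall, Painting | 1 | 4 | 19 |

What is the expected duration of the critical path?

33 weeks

te_Electrical rough-in = (11 + 4·14 + 17)/6 = 84/6 = 14
te_Plumbing rough-in = (5 + 4·9 + 13)/6 = 54/6 = 9
te_HVAC install = (9 + 4·10 + 23)/6 = 72/6 = 12
te_Insulation = (9 + 4·13 + 17)/6 = 78/6 = 13
te_Drywall = (5 + 4·8 + 17)/6 = 54/6 = 9
te_Painting = (7 + 4·10 + 13)/6 = 60/6 = 10
te_Flooring = (1 + 4·4 + 19)/6 = 36/6 = 6

Forward pass:
ES_Electrical rough-in = 0; EF_Electrical rough-in = 14
ES_Plumbing rough-in = 0; EF_Plumbing rough-in = 9
ES_HVAC install = 9; EF_HVAC install = 9+12 = 21
ES_Insulation = 14; EF_Insulation = 14+13 = 27
ES_Drywall = 9; EF_Drywall = 9+9 = 18
ES_Painting = 9; EF_Painting = 9+10 = 19
ES_Flooring = max(EF_HVAC install=21, EF_Insulation=27, EF_Drywall=18, EF_Painting=19) = 27; EF_Flooring = 27+6 = 33
Expected project duration μ = 33 weeks. Critical path: Electrical rough-in → Insulation → Flooring.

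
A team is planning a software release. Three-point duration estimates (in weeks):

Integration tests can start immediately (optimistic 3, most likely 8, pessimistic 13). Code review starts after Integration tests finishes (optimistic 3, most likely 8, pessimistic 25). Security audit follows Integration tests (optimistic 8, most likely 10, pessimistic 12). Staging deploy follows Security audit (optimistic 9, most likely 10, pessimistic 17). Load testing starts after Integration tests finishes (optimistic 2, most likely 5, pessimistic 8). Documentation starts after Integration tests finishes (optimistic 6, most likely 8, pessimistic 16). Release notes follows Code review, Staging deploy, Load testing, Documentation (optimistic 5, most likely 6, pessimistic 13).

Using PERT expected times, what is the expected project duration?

36 weeks

te_Integration tests = (3 + 4·8 + 13)/6 = 48/6 = 8
te_Code review = (3 + 4·8 + 25)/6 = 60/6 = 10
te_Security audit = (8 + 4·10 + 12)/6 = 60/6 = 10
te_Staging deploy = (9 + 4·10 + 17)/6 = 66/6 = 11
te_Load testing = (2 + 4·5 + 8)/6 = 30/6 = 5
te_Documentation = (6 + 4·8 + 16)/6 = 54/6 = 9
te_Release notes = (5 + 4·6 + 13)/6 = 42/6 = 7

Forward pass:
ES_Integration tests = 0; EF_Integration tests = 8
ES_Code review = 8; EF_Code review = 8+10 = 18
ES_Security audit = 8; EF_Security audit = 8+10 = 18
ES_Staging deploy = 18; EF_Staging deploy = 18+11 = 29
ES_Load testing = 8; EF_Load testing = 8+5 = 13
ES_Documentation = 8; EF_Documentation = 8+9 = 17
ES_Release notes = max(EF_Code review=18, EF_Staging deploy=29, EF_Load testing=13, EF_Documentation=17) = 29; EF_Release notes = 29+7 = 36
Expected project duration μ = 36 weeks. Critical path: Integration tests → Security audit → Staging deploy → Release notes.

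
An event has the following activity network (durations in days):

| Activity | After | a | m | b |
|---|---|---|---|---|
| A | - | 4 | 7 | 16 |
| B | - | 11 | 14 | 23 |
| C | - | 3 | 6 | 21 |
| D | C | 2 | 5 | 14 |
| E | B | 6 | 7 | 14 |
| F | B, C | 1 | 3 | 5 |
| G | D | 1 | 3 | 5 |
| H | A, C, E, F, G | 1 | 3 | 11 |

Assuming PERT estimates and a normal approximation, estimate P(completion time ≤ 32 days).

te_A = (4 + 4·7 + 16)/6 = 48/6 = 8; σ²_A = ((16−4)/6)² = 4.000
te_B = (11 + 4·14 + 23)/6 = 90/6 = 15; σ²_B = ((23−11)/6)² = 4.000
te_C = (3 + 4·6 + 21)/6 = 48/6 = 8; σ²_C = ((21−3)/6)² = 9.000
te_D = (2 + 4·5 + 14)/6 = 36/6 = 6; σ²_D = ((14−2)/6)² = 4.000
te_E = (6 + 4·7 + 14)/6 = 48/6 = 8; σ²_E = ((14−6)/6)² = 1.778
te_F = (1 + 4·3 + 5)/6 = 18/6 = 3; σ²_F = ((5−1)/6)² = 0.444
te_G = (1 + 4·3 + 5)/6 = 18/6 = 3; σ²_G = ((5−1)/6)² = 0.444
te_H = (1 + 4·3 + 11)/6 = 24/6 = 4; σ²_H = ((11−1)/6)² = 2.778

Forward pass:
ES_A = 0; EF_A = 8
ES_B = 0; EF_B = 15
ES_C = 0; EF_C = 8
ES_D = 8; EF_D = 8+6 = 14
ES_E = 15; EF_E = 15+8 = 23
ES_F = max(EF_B=15, EF_C=8) = 15; EF_F = 15+3 = 18
ES_G = 14; EF_G = 14+3 = 17
ES_H = max(EF_A=8, EF_C=8, EF_E=23, EF_F=18, EF_G=17) = 23; EF_H = 23+4 = 27
Expected project duration μ = 27 days. Critical path: B → E → H.

Variance along critical path = 4.000 + 1.778 + 2.778 = 8.556; σ = √8.556 = 2.925 days.
Z = (32 − 27) / 2.925 = 1.709
P(T ≤ 32) = Φ(1.709) ≈ 0.956

0.956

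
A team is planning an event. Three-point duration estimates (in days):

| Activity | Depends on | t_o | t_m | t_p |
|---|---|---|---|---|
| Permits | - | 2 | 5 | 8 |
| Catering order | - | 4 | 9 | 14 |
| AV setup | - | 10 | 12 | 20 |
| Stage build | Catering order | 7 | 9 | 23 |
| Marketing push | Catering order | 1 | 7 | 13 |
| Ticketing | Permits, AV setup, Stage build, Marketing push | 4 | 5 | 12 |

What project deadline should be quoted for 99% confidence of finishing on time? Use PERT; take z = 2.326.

33.9 days

te_Permits = (2 + 4·5 + 8)/6 = 30/6 = 5; σ²_Permits = ((8−2)/6)² = 1.000
te_Catering order = (4 + 4·9 + 14)/6 = 54/6 = 9; σ²_Catering order = ((14−4)/6)² = 2.778
te_AV setup = (10 + 4·12 + 20)/6 = 78/6 = 13; σ²_AV setup = ((20−10)/6)² = 2.778
te_Stage build = (7 + 4·9 + 23)/6 = 66/6 = 11; σ²_Stage build = ((23−7)/6)² = 7.111
te_Marketing push = (1 + 4·7 + 13)/6 = 42/6 = 7; σ²_Marketing push = ((13−1)/6)² = 4.000
te_Ticketing = (4 + 4·5 + 12)/6 = 36/6 = 6; σ²_Ticketing = ((12−4)/6)² = 1.778

Forward pass:
ES_Permits = 0; EF_Permits = 5
ES_Catering order = 0; EF_Catering order = 9
ES_AV setup = 0; EF_AV setup = 13
ES_Stage build = 9; EF_Stage build = 9+11 = 20
ES_Marketing push = 9; EF_Marketing push = 9+7 = 16
ES_Ticketing = max(EF_Permits=5, EF_AV setup=13, EF_Stage build=20, EF_Marketing push=16) = 20; EF_Ticketing = 20+6 = 26
Expected project duration μ = 26 days. Critical path: Catering order → Stage build → Ticketing.

Variance along critical path = 2.778 + 7.111 + 1.778 = 11.667; σ = 3.416 days.
D = μ + z·σ = 26 + 2.326·3.416 = 33.9 days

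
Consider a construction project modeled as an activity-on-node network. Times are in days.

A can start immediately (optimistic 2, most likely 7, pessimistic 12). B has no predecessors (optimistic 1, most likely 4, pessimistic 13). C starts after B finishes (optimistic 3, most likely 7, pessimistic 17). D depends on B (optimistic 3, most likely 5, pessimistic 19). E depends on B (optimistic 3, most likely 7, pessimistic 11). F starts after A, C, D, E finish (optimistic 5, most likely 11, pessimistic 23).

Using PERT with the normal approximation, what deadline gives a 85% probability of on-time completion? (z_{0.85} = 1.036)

te_A = (2 + 4·7 + 12)/6 = 42/6 = 7; σ²_A = ((12−2)/6)² = 2.778
te_B = (1 + 4·4 + 13)/6 = 30/6 = 5; σ²_B = ((13−1)/6)² = 4.000
te_C = (3 + 4·7 + 17)/6 = 48/6 = 8; σ²_C = ((17−3)/6)² = 5.444
te_D = (3 + 4·5 + 19)/6 = 42/6 = 7; σ²_D = ((19−3)/6)² = 7.111
te_E = (3 + 4·7 + 11)/6 = 42/6 = 7; σ²_E = ((11−3)/6)² = 1.778
te_F = (5 + 4·11 + 23)/6 = 72/6 = 12; σ²_F = ((23−5)/6)² = 9.000

Forward pass:
ES_A = 0; EF_A = 7
ES_B = 0; EF_B = 5
ES_C = 5; EF_C = 5+8 = 13
ES_D = 5; EF_D = 5+7 = 12
ES_E = 5; EF_E = 5+7 = 12
ES_F = max(EF_A=7, EF_C=13, EF_D=12, EF_E=12) = 13; EF_F = 13+12 = 25
Expected project duration μ = 25 days. Critical path: B → C → F.

Variance along critical path = 4.000 + 5.444 + 9.000 = 18.444; σ = 4.295 days.
D = μ + z·σ = 25 + 1.036·4.295 = 29.4 days

29.4 days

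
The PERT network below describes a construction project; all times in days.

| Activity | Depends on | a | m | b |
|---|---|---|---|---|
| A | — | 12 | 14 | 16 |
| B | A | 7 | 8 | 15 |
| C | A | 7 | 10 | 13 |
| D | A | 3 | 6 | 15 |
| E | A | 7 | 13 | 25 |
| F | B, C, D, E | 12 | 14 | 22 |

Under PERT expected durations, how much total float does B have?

5 days

te_A = (12 + 4·14 + 16)/6 = 84/6 = 14
te_B = (7 + 4·8 + 15)/6 = 54/6 = 9
te_C = (7 + 4·10 + 13)/6 = 60/6 = 10
te_D = (3 + 4·6 + 15)/6 = 42/6 = 7
te_E = (7 + 4·13 + 25)/6 = 84/6 = 14
te_F = (12 + 4·14 + 22)/6 = 90/6 = 15

Forward pass:
ES_A = 0; EF_A = 14
ES_B = 14; EF_B = 14+9 = 23
ES_C = 14; EF_C = 14+10 = 24
ES_D = 14; EF_D = 14+7 = 21
ES_E = 14; EF_E = 14+14 = 28
ES_F = max(EF_B=23, EF_C=24, EF_D=21, EF_E=28) = 28; EF_F = 28+15 = 43
Expected project duration μ = 43 days. Critical path: A → E → F.

Backward pass:
LF_F = 43; LS_F = 43−15 = 28
LF_E = LS_F = 28; LS_E = 28−14 = 14
LF_D = LS_F = 28; LS_D = 28−7 = 21
LF_C = LS_F = 28; LS_C = 28−10 = 18
LF_B = LS_F = 28; LS_B = 28−9 = 19
LF_A = min(LS_B=19, LS_C=18, LS_D=21, LS_E=14) = 14; LS_A = 14−14 = 0
Slack_B = LS_B − ES_B = 19 − 14 = 5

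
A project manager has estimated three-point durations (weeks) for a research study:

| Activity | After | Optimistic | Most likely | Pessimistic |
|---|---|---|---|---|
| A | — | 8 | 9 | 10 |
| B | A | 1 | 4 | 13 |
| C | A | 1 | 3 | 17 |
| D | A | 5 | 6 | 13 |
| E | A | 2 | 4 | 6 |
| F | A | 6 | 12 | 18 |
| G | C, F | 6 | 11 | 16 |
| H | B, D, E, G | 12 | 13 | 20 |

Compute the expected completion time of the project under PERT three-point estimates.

te_A = (8 + 4·9 + 10)/6 = 54/6 = 9
te_B = (1 + 4·4 + 13)/6 = 30/6 = 5
te_C = (1 + 4·3 + 17)/6 = 30/6 = 5
te_D = (5 + 4·6 + 13)/6 = 42/6 = 7
te_E = (2 + 4·4 + 6)/6 = 24/6 = 4
te_F = (6 + 4·12 + 18)/6 = 72/6 = 12
te_G = (6 + 4·11 + 16)/6 = 66/6 = 11
te_H = (12 + 4·13 + 20)/6 = 84/6 = 14

Forward pass:
ES_A = 0; EF_A = 9
ES_B = 9; EF_B = 9+5 = 14
ES_C = 9; EF_C = 9+5 = 14
ES_D = 9; EF_D = 9+7 = 16
ES_E = 9; EF_E = 9+4 = 13
ES_F = 9; EF_F = 9+12 = 21
ES_G = max(EF_C=14, EF_F=21) = 21; EF_G = 21+11 = 32
ES_H = max(EF_B=14, EF_D=16, EF_E=13, EF_G=32) = 32; EF_H = 32+14 = 46
Expected project duration μ = 46 weeks. Critical path: A → F → G → H.

46 weeks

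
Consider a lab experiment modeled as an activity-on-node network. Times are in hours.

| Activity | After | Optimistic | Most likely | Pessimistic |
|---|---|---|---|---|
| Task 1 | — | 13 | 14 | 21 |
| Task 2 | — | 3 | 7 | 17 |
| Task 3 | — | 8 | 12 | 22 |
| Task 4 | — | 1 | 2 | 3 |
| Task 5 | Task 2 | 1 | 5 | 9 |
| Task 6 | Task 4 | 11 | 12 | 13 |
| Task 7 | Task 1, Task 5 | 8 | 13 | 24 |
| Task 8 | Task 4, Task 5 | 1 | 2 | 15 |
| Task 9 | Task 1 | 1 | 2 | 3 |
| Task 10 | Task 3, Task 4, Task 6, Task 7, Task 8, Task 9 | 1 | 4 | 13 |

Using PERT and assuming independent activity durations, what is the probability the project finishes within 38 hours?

te_Task 1 = (13 + 4·14 + 21)/6 = 90/6 = 15; σ²_Task 1 = ((21−13)/6)² = 1.778
te_Task 2 = (3 + 4·7 + 17)/6 = 48/6 = 8; σ²_Task 2 = ((17−3)/6)² = 5.444
te_Task 3 = (8 + 4·12 + 22)/6 = 78/6 = 13; σ²_Task 3 = ((22−8)/6)² = 5.444
te_Task 4 = (1 + 4·2 + 3)/6 = 12/6 = 2; σ²_Task 4 = ((3−1)/6)² = 0.111
te_Task 5 = (1 + 4·5 + 9)/6 = 30/6 = 5; σ²_Task 5 = ((9−1)/6)² = 1.778
te_Task 6 = (11 + 4·12 + 13)/6 = 72/6 = 12; σ²_Task 6 = ((13−11)/6)² = 0.111
te_Task 7 = (8 + 4·13 + 24)/6 = 84/6 = 14; σ²_Task 7 = ((24−8)/6)² = 7.111
te_Task 8 = (1 + 4·2 + 15)/6 = 24/6 = 4; σ²_Task 8 = ((15−1)/6)² = 5.444
te_Task 9 = (1 + 4·2 + 3)/6 = 12/6 = 2; σ²_Task 9 = ((3−1)/6)² = 0.111
te_Task 10 = (1 + 4·4 + 13)/6 = 30/6 = 5; σ²_Task 10 = ((13−1)/6)² = 4.000

Forward pass:
ES_Task 1 = 0; EF_Task 1 = 15
ES_Task 2 = 0; EF_Task 2 = 8
ES_Task 3 = 0; EF_Task 3 = 13
ES_Task 4 = 0; EF_Task 4 = 2
ES_Task 5 = 8; EF_Task 5 = 8+5 = 13
ES_Task 6 = 2; EF_Task 6 = 2+12 = 14
ES_Task 7 = max(EF_Task 1=15, EF_Task 5=13) = 15; EF_Task 7 = 15+14 = 29
ES_Task 8 = max(EF_Task 4=2, EF_Task 5=13) = 13; EF_Task 8 = 13+4 = 17
ES_Task 9 = 15; EF_Task 9 = 15+2 = 17
ES_Task 10 = max(EF_Task 3=13, EF_Task 4=2, EF_Task 6=14, EF_Task 7=29, EF_Task 8=17, EF_Task 9=17) = 29; EF_Task 10 = 29+5 = 34
Expected project duration μ = 34 hours. Critical path: Task 1 → Task 7 → Task 10.

Variance along critical path = 1.778 + 7.111 + 4.000 = 12.889; σ = √12.889 = 3.590 hours.
Z = (38 − 34) / 3.590 = 1.114
P(T ≤ 38) = Φ(1.114) ≈ 0.867

0.867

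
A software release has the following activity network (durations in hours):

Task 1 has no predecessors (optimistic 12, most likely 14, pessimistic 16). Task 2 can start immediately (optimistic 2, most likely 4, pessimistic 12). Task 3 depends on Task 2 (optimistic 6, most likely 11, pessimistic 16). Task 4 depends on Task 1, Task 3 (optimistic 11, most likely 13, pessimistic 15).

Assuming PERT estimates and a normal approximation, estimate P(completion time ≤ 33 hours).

te_Task 1 = (12 + 4·14 + 16)/6 = 84/6 = 14; σ²_Task 1 = ((16−12)/6)² = 0.444
te_Task 2 = (2 + 4·4 + 12)/6 = 30/6 = 5; σ²_Task 2 = ((12−2)/6)² = 2.778
te_Task 3 = (6 + 4·11 + 16)/6 = 66/6 = 11; σ²_Task 3 = ((16−6)/6)² = 2.778
te_Task 4 = (11 + 4·13 + 15)/6 = 78/6 = 13; σ²_Task 4 = ((15−11)/6)² = 0.444

Forward pass:
ES_Task 1 = 0; EF_Task 1 = 14
ES_Task 2 = 0; EF_Task 2 = 5
ES_Task 3 = 5; EF_Task 3 = 5+11 = 16
ES_Task 4 = max(EF_Task 1=14, EF_Task 3=16) = 16; EF_Task 4 = 16+13 = 29
Expected project duration μ = 29 hours. Critical path: Task 2 → Task 3 → Task 4.

Variance along critical path = 2.778 + 2.778 + 0.444 = 6.000; σ = √6.000 = 2.449 hours.
Z = (33 − 29) / 2.449 = 1.633
P(T ≤ 33) = Φ(1.633) ≈ 0.949

0.949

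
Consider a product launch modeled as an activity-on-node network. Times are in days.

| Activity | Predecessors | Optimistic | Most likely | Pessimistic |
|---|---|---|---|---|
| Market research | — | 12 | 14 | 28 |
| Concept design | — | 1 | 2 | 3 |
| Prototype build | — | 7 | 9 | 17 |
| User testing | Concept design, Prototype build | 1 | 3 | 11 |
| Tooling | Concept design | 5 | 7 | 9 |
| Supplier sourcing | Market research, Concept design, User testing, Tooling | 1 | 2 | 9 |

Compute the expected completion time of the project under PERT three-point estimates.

19 days

te_Market research = (12 + 4·14 + 28)/6 = 96/6 = 16
te_Concept design = (1 + 4·2 + 3)/6 = 12/6 = 2
te_Prototype build = (7 + 4·9 + 17)/6 = 60/6 = 10
te_User testing = (1 + 4·3 + 11)/6 = 24/6 = 4
te_Tooling = (5 + 4·7 + 9)/6 = 42/6 = 7
te_Supplier sourcing = (1 + 4·2 + 9)/6 = 18/6 = 3

Forward pass:
ES_Market research = 0; EF_Market research = 16
ES_Concept design = 0; EF_Concept design = 2
ES_Prototype build = 0; EF_Prototype build = 10
ES_User testing = max(EF_Concept design=2, EF_Prototype build=10) = 10; EF_User testing = 10+4 = 14
ES_Tooling = 2; EF_Tooling = 2+7 = 9
ES_Supplier sourcing = max(EF_Market research=16, EF_Concept design=2, EF_User testing=14, EF_Tooling=9) = 16; EF_Supplier sourcing = 16+3 = 19
Expected project duration μ = 19 days. Critical path: Market research → Supplier sourcing.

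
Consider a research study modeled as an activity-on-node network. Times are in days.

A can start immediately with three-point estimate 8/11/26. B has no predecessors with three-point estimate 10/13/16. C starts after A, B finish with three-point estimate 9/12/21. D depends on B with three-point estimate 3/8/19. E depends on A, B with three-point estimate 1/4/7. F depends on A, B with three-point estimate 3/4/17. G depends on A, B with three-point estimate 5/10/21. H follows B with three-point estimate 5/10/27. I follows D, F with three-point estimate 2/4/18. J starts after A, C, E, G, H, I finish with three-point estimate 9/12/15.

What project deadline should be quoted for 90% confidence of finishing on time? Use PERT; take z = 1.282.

te_A = (8 + 4·11 + 26)/6 = 78/6 = 13; σ²_A = ((26−8)/6)² = 9.000
te_B = (10 + 4·13 + 16)/6 = 78/6 = 13; σ²_B = ((16−10)/6)² = 1.000
te_C = (9 + 4·12 + 21)/6 = 78/6 = 13; σ²_C = ((21−9)/6)² = 4.000
te_D = (3 + 4·8 + 19)/6 = 54/6 = 9; σ²_D = ((19−3)/6)² = 7.111
te_E = (1 + 4·4 + 7)/6 = 24/6 = 4; σ²_E = ((7−1)/6)² = 1.000
te_F = (3 + 4·4 + 17)/6 = 36/6 = 6; σ²_F = ((17−3)/6)² = 5.444
te_G = (5 + 4·10 + 21)/6 = 66/6 = 11; σ²_G = ((21−5)/6)² = 7.111
te_H = (5 + 4·10 + 27)/6 = 72/6 = 12; σ²_H = ((27−5)/6)² = 13.444
te_I = (2 + 4·4 + 18)/6 = 36/6 = 6; σ²_I = ((18−2)/6)² = 7.111
te_J = (9 + 4·12 + 15)/6 = 72/6 = 12; σ²_J = ((15−9)/6)² = 1.000

Forward pass:
ES_A = 0; EF_A = 13
ES_B = 0; EF_B = 13
ES_C = max(EF_A=13, EF_B=13) = 13; EF_C = 13+13 = 26
ES_D = 13; EF_D = 13+9 = 22
ES_E = max(EF_A=13, EF_B=13) = 13; EF_E = 13+4 = 17
ES_F = max(EF_A=13, EF_B=13) = 13; EF_F = 13+6 = 19
ES_G = max(EF_A=13, EF_B=13) = 13; EF_G = 13+11 = 24
ES_H = 13; EF_H = 13+12 = 25
ES_I = max(EF_D=22, EF_F=19) = 22; EF_I = 22+6 = 28
ES_J = max(EF_A=13, EF_C=26, EF_E=17, EF_G=24, EF_H=25, EF_I=28) = 28; EF_J = 28+12 = 40
Expected project duration μ = 40 days. Critical path: B → D → I → J.

Variance along critical path = 1.000 + 7.111 + 7.111 + 1.000 = 16.222; σ = 4.028 days.
D = μ + z·σ = 40 + 1.282·4.028 = 45.2 days

45.2 days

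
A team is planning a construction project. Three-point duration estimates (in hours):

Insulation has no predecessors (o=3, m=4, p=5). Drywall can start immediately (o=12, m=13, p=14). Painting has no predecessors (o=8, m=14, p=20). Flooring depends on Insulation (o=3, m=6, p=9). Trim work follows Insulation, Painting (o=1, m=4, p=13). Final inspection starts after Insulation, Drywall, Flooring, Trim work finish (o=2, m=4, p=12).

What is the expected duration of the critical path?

te_Insulation = (3 + 4·4 + 5)/6 = 24/6 = 4
te_Drywall = (12 + 4·13 + 14)/6 = 78/6 = 13
te_Painting = (8 + 4·14 + 20)/6 = 84/6 = 14
te_Flooring = (3 + 4·6 + 9)/6 = 36/6 = 6
te_Trim work = (1 + 4·4 + 13)/6 = 30/6 = 5
te_Final inspection = (2 + 4·4 + 12)/6 = 30/6 = 5

Forward pass:
ES_Insulation = 0; EF_Insulation = 4
ES_Drywall = 0; EF_Drywall = 13
ES_Painting = 0; EF_Painting = 14
ES_Flooring = 4; EF_Flooring = 4+6 = 10
ES_Trim work = max(EF_Insulation=4, EF_Painting=14) = 14; EF_Trim work = 14+5 = 19
ES_Final inspection = max(EF_Insulation=4, EF_Drywall=13, EF_Flooring=10, EF_Trim work=19) = 19; EF_Final inspection = 19+5 = 24
Expected project duration μ = 24 hours. Critical path: Painting → Trim work → Final inspection.

24 hours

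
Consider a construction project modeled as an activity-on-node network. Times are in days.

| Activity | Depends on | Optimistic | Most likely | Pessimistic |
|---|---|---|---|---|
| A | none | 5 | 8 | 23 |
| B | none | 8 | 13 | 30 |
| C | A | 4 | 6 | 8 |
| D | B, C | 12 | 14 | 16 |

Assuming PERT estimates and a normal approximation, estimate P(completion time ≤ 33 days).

0.830

te_A = (5 + 4·8 + 23)/6 = 60/6 = 10; σ²_A = ((23−5)/6)² = 9.000
te_B = (8 + 4·13 + 30)/6 = 90/6 = 15; σ²_B = ((30−8)/6)² = 13.444
te_C = (4 + 4·6 + 8)/6 = 36/6 = 6; σ²_C = ((8−4)/6)² = 0.444
te_D = (12 + 4·14 + 16)/6 = 84/6 = 14; σ²_D = ((16−12)/6)² = 0.444

Forward pass:
ES_A = 0; EF_A = 10
ES_B = 0; EF_B = 15
ES_C = 10; EF_C = 10+6 = 16
ES_D = max(EF_B=15, EF_C=16) = 16; EF_D = 16+14 = 30
Expected project duration μ = 30 days. Critical path: A → C → D.

Variance along critical path = 9.000 + 0.444 + 0.444 = 9.889; σ = √9.889 = 3.145 days.
Z = (33 − 30) / 3.145 = 0.954
P(T ≤ 33) = Φ(0.954) ≈ 0.830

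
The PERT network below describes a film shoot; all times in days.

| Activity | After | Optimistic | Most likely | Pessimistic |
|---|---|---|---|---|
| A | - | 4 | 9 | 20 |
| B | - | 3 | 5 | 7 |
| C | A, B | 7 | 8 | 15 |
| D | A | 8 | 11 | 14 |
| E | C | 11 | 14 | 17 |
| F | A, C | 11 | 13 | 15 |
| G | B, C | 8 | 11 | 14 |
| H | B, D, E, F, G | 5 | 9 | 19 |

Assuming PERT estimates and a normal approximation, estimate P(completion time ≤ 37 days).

te_A = (4 + 4·9 + 20)/6 = 60/6 = 10; σ²_A = ((20−4)/6)² = 7.111
te_B = (3 + 4·5 + 7)/6 = 30/6 = 5; σ²_B = ((7−3)/6)² = 0.444
te_C = (7 + 4·8 + 15)/6 = 54/6 = 9; σ²_C = ((15−7)/6)² = 1.778
te_D = (8 + 4·11 + 14)/6 = 66/6 = 11; σ²_D = ((14−8)/6)² = 1.000
te_E = (11 + 4·14 + 17)/6 = 84/6 = 14; σ²_E = ((17−11)/6)² = 1.000
te_F = (11 + 4·13 + 15)/6 = 78/6 = 13; σ²_F = ((15−11)/6)² = 0.444
te_G = (8 + 4·11 + 14)/6 = 66/6 = 11; σ²_G = ((14−8)/6)² = 1.000
te_H = (5 + 4·9 + 19)/6 = 60/6 = 10; σ²_H = ((19−5)/6)² = 5.444

Forward pass:
ES_A = 0; EF_A = 10
ES_B = 0; EF_B = 5
ES_C = max(EF_A=10, EF_B=5) = 10; EF_C = 10+9 = 19
ES_D = 10; EF_D = 10+11 = 21
ES_E = 19; EF_E = 19+14 = 33
ES_F = max(EF_A=10, EF_C=19) = 19; EF_F = 19+13 = 32
ES_G = max(EF_B=5, EF_C=19) = 19; EF_G = 19+11 = 30
ES_H = max(EF_B=5, EF_D=21, EF_E=33, EF_F=32, EF_G=30) = 33; EF_H = 33+10 = 43
Expected project duration μ = 43 days. Critical path: A → C → E → H.

Variance along critical path = 7.111 + 1.778 + 1.000 + 5.444 = 15.333; σ = √15.333 = 3.916 days.
Z = (37 − 43) / 3.916 = -1.532
P(T ≤ 37) = Φ(-1.532) ≈ 0.063

0.063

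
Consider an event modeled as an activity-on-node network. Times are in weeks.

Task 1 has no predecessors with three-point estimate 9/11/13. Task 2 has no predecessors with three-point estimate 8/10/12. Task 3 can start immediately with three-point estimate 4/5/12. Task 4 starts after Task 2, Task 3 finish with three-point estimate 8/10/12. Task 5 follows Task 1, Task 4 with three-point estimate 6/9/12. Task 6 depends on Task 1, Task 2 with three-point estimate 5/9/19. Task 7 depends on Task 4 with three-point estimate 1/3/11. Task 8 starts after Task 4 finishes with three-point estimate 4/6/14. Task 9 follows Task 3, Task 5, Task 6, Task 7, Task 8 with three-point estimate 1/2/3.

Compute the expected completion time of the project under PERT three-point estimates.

31 weeks

te_Task 1 = (9 + 4·11 + 13)/6 = 66/6 = 11
te_Task 2 = (8 + 4·10 + 12)/6 = 60/6 = 10
te_Task 3 = (4 + 4·5 + 12)/6 = 36/6 = 6
te_Task 4 = (8 + 4·10 + 12)/6 = 60/6 = 10
te_Task 5 = (6 + 4·9 + 12)/6 = 54/6 = 9
te_Task 6 = (5 + 4·9 + 19)/6 = 60/6 = 10
te_Task 7 = (1 + 4·3 + 11)/6 = 24/6 = 4
te_Task 8 = (4 + 4·6 + 14)/6 = 42/6 = 7
te_Task 9 = (1 + 4·2 + 3)/6 = 12/6 = 2

Forward pass:
ES_Task 1 = 0; EF_Task 1 = 11
ES_Task 2 = 0; EF_Task 2 = 10
ES_Task 3 = 0; EF_Task 3 = 6
ES_Task 4 = max(EF_Task 2=10, EF_Task 3=6) = 10; EF_Task 4 = 10+10 = 20
ES_Task 5 = max(EF_Task 1=11, EF_Task 4=20) = 20; EF_Task 5 = 20+9 = 29
ES_Task 6 = max(EF_Task 1=11, EF_Task 2=10) = 11; EF_Task 6 = 11+10 = 21
ES_Task 7 = 20; EF_Task 7 = 20+4 = 24
ES_Task 8 = 20; EF_Task 8 = 20+7 = 27
ES_Task 9 = max(EF_Task 3=6, EF_Task 5=29, EF_Task 6=21, EF_Task 7=24, EF_Task 8=27) = 29; EF_Task 9 = 29+2 = 31
Expected project duration μ = 31 weeks. Critical path: Task 2 → Task 4 → Task 5 → Task 9.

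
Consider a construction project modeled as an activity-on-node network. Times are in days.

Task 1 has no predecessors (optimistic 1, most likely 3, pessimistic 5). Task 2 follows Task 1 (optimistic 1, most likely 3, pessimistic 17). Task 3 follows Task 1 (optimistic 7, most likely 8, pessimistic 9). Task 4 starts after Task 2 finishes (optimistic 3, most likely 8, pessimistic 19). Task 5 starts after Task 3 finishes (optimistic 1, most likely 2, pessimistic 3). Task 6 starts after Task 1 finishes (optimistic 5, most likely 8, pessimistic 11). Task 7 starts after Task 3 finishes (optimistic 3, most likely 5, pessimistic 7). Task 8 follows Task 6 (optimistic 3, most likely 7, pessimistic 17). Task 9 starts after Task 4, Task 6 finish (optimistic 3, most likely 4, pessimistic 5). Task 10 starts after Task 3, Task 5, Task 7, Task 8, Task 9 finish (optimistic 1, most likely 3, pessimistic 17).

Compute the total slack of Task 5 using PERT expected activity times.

8 days

te_Task 1 = (1 + 4·3 + 5)/6 = 18/6 = 3
te_Task 2 = (1 + 4·3 + 17)/6 = 30/6 = 5
te_Task 3 = (7 + 4·8 + 9)/6 = 48/6 = 8
te_Task 4 = (3 + 4·8 + 19)/6 = 54/6 = 9
te_Task 5 = (1 + 4·2 + 3)/6 = 12/6 = 2
te_Task 6 = (5 + 4·8 + 11)/6 = 48/6 = 8
te_Task 7 = (3 + 4·5 + 7)/6 = 30/6 = 5
te_Task 8 = (3 + 4·7 + 17)/6 = 48/6 = 8
te_Task 9 = (3 + 4·4 + 5)/6 = 24/6 = 4
te_Task 10 = (1 + 4·3 + 17)/6 = 30/6 = 5

Forward pass:
ES_Task 1 = 0; EF_Task 1 = 3
ES_Task 2 = 3; EF_Task 2 = 3+5 = 8
ES_Task 3 = 3; EF_Task 3 = 3+8 = 11
ES_Task 4 = 8; EF_Task 4 = 8+9 = 17
ES_Task 5 = 11; EF_Task 5 = 11+2 = 13
ES_Task 6 = 3; EF_Task 6 = 3+8 = 11
ES_Task 7 = 11; EF_Task 7 = 11+5 = 16
ES_Task 8 = 11; EF_Task 8 = 11+8 = 19
ES_Task 9 = max(EF_Task 4=17, EF_Task 6=11) = 17; EF_Task 9 = 17+4 = 21
ES_Task 10 = max(EF_Task 3=11, EF_Task 5=13, EF_Task 7=16, EF_Task 8=19, EF_Task 9=21) = 21; EF_Task 10 = 21+5 = 26
Expected project duration μ = 26 days. Critical path: Task 1 → Task 2 → Task 4 → Task 9 → Task 10.

Backward pass:
LF_Task 10 = 26; LS_Task 10 = 26−5 = 21
LF_Task 9 = LS_Task 10 = 21; LS_Task 9 = 21−4 = 17
LF_Task 8 = LS_Task 10 = 21; LS_Task 8 = 21−8 = 13
LF_Task 7 = LS_Task 10 = 21; LS_Task 7 = 21−5 = 16
LF_Task 6 = min(LS_Task 8=13, LS_Task 9=17) = 13; LS_Task 6 = 13−8 = 5
LF_Task 5 = LS_Task 10 = 21; LS_Task 5 = 21−2 = 19
LF_Task 4 = LS_Task 9 = 17; LS_Task 4 = 17−9 = 8
LF_Task 3 = min(LS_Task 5=19, LS_Task 7=16, LS_Task 10=21) = 16; LS_Task 3 = 16−8 = 8
LF_Task 2 = LS_Task 4 = 8; LS_Task 2 = 8−5 = 3
LF_Task 1 = min(LS_Task 2=3, LS_Task 3=8, LS_Task 6=5) = 3; LS_Task 1 = 3−3 = 0
Slack_Task 5 = LS_Task 5 − ES_Task 5 = 19 − 11 = 8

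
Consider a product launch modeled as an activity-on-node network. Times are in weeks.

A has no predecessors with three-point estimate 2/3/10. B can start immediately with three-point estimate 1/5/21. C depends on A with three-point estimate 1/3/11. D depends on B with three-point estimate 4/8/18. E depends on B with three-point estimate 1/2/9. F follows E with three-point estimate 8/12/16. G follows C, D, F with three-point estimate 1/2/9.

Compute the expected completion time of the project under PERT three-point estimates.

te_A = (2 + 4·3 + 10)/6 = 24/6 = 4
te_B = (1 + 4·5 + 21)/6 = 42/6 = 7
te_C = (1 + 4·3 + 11)/6 = 24/6 = 4
te_D = (4 + 4·8 + 18)/6 = 54/6 = 9
te_E = (1 + 4·2 + 9)/6 = 18/6 = 3
te_F = (8 + 4·12 + 16)/6 = 72/6 = 12
te_G = (1 + 4·2 + 9)/6 = 18/6 = 3

Forward pass:
ES_A = 0; EF_A = 4
ES_B = 0; EF_B = 7
ES_C = 4; EF_C = 4+4 = 8
ES_D = 7; EF_D = 7+9 = 16
ES_E = 7; EF_E = 7+3 = 10
ES_F = 10; EF_F = 10+12 = 22
ES_G = max(EF_C=8, EF_D=16, EF_F=22) = 22; EF_G = 22+3 = 25
Expected project duration μ = 25 weeks. Critical path: B → E → F → G.

25 weeks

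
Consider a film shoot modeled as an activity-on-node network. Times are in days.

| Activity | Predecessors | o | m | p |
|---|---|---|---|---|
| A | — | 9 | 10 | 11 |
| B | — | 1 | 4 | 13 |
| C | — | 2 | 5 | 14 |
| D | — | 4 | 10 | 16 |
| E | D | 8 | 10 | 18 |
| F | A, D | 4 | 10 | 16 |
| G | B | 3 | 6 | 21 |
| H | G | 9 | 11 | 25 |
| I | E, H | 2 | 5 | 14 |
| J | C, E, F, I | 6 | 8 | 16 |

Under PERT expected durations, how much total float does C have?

te_A = (9 + 4·10 + 11)/6 = 60/6 = 10
te_B = (1 + 4·4 + 13)/6 = 30/6 = 5
te_C = (2 + 4·5 + 14)/6 = 36/6 = 6
te_D = (4 + 4·10 + 16)/6 = 60/6 = 10
te_E = (8 + 4·10 + 18)/6 = 66/6 = 11
te_F = (4 + 4·10 + 16)/6 = 60/6 = 10
te_G = (3 + 4·6 + 21)/6 = 48/6 = 8
te_H = (9 + 4·11 + 25)/6 = 78/6 = 13
te_I = (2 + 4·5 + 14)/6 = 36/6 = 6
te_J = (6 + 4·8 + 16)/6 = 54/6 = 9

Forward pass:
ES_A = 0; EF_A = 10
ES_B = 0; EF_B = 5
ES_C = 0; EF_C = 6
ES_D = 0; EF_D = 10
ES_E = 10; EF_E = 10+11 = 21
ES_F = max(EF_A=10, EF_D=10) = 10; EF_F = 10+10 = 20
ES_G = 5; EF_G = 5+8 = 13
ES_H = 13; EF_H = 13+13 = 26
ES_I = max(EF_E=21, EF_H=26) = 26; EF_I = 26+6 = 32
ES_J = max(EF_C=6, EF_E=21, EF_F=20, EF_I=32) = 32; EF_J = 32+9 = 41
Expected project duration μ = 41 days. Critical path: B → G → H → I → J.

Backward pass:
LF_J = 41; LS_J = 41−9 = 32
LF_I = LS_J = 32; LS_I = 32−6 = 26
LF_H = LS_I = 26; LS_H = 26−13 = 13
LF_G = LS_H = 13; LS_G = 13−8 = 5
LF_F = LS_J = 32; LS_F = 32−10 = 22
LF_E = min(LS_I=26, LS_J=32) = 26; LS_E = 26−11 = 15
LF_D = min(LS_E=15, LS_F=22) = 15; LS_D = 15−10 = 5
LF_C = LS_J = 32; LS_C = 32−6 = 26
LF_B = LS_G = 5; LS_B = 5−5 = 0
LF_A = LS_F = 22; LS_A = 22−10 = 12
Slack_C = LS_C − ES_C = 26 − 0 = 26

26 days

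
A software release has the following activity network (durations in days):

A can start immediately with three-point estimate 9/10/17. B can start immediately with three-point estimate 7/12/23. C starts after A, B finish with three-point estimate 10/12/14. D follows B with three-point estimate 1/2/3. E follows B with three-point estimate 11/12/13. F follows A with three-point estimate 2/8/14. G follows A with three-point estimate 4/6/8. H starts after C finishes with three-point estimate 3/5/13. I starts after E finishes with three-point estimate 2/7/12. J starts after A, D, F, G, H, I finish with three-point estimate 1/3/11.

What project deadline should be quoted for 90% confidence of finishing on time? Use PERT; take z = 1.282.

40.6 days

te_A = (9 + 4·10 + 17)/6 = 66/6 = 11; σ²_A = ((17−9)/6)² = 1.778
te_B = (7 + 4·12 + 23)/6 = 78/6 = 13; σ²_B = ((23−7)/6)² = 7.111
te_C = (10 + 4·12 + 14)/6 = 72/6 = 12; σ²_C = ((14−10)/6)² = 0.444
te_D = (1 + 4·2 + 3)/6 = 12/6 = 2; σ²_D = ((3−1)/6)² = 0.111
te_E = (11 + 4·12 + 13)/6 = 72/6 = 12; σ²_E = ((13−11)/6)² = 0.111
te_F = (2 + 4·8 + 14)/6 = 48/6 = 8; σ²_F = ((14−2)/6)² = 4.000
te_G = (4 + 4·6 + 8)/6 = 36/6 = 6; σ²_G = ((8−4)/6)² = 0.444
te_H = (3 + 4·5 + 13)/6 = 36/6 = 6; σ²_H = ((13−3)/6)² = 2.778
te_I = (2 + 4·7 + 12)/6 = 42/6 = 7; σ²_I = ((12−2)/6)² = 2.778
te_J = (1 + 4·3 + 11)/6 = 24/6 = 4; σ²_J = ((11−1)/6)² = 2.778

Forward pass:
ES_A = 0; EF_A = 11
ES_B = 0; EF_B = 13
ES_C = max(EF_A=11, EF_B=13) = 13; EF_C = 13+12 = 25
ES_D = 13; EF_D = 13+2 = 15
ES_E = 13; EF_E = 13+12 = 25
ES_F = 11; EF_F = 11+8 = 19
ES_G = 11; EF_G = 11+6 = 17
ES_H = 25; EF_H = 25+6 = 31
ES_I = 25; EF_I = 25+7 = 32
ES_J = max(EF_A=11, EF_D=15, EF_F=19, EF_G=17, EF_H=31, EF_I=32) = 32; EF_J = 32+4 = 36
Expected project duration μ = 36 days. Critical path: B → E → I → J.

Variance along critical path = 7.111 + 0.111 + 2.778 + 2.778 = 12.778; σ = 3.575 days.
D = μ + z·σ = 36 + 1.282·3.575 = 40.6 days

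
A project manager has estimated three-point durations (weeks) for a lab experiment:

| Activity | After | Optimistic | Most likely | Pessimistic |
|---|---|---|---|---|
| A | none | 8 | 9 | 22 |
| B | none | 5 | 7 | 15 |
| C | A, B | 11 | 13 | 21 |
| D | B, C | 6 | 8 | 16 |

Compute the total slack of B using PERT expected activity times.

te_A = (8 + 4·9 + 22)/6 = 66/6 = 11
te_B = (5 + 4·7 + 15)/6 = 48/6 = 8
te_C = (11 + 4·13 + 21)/6 = 84/6 = 14
te_D = (6 + 4·8 + 16)/6 = 54/6 = 9

Forward pass:
ES_A = 0; EF_A = 11
ES_B = 0; EF_B = 8
ES_C = max(EF_A=11, EF_B=8) = 11; EF_C = 11+14 = 25
ES_D = max(EF_B=8, EF_C=25) = 25; EF_D = 25+9 = 34
Expected project duration μ = 34 weeks. Critical path: A → C → D.

Backward pass:
LF_D = 34; LS_D = 34−9 = 25
LF_C = LS_D = 25; LS_C = 25−14 = 11
LF_B = min(LS_C=11, LS_D=25) = 11; LS_B = 11−8 = 3
LF_A = LS_C = 11; LS_A = 11−11 = 0
Slack_B = LS_B − ES_B = 3 − 0 = 3

3 weeks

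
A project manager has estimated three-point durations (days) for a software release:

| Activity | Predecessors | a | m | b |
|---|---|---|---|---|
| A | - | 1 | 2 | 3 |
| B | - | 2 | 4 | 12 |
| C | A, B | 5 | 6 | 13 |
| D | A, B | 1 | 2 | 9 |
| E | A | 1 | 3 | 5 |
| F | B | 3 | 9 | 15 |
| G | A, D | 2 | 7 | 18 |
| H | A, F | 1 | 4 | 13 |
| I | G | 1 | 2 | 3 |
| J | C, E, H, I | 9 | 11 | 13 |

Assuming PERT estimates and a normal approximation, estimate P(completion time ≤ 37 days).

te_A = (1 + 4·2 + 3)/6 = 12/6 = 2; σ²_A = ((3−1)/6)² = 0.111
te_B = (2 + 4·4 + 12)/6 = 30/6 = 5; σ²_B = ((12−2)/6)² = 2.778
te_C = (5 + 4·6 + 13)/6 = 42/6 = 7; σ²_C = ((13−5)/6)² = 1.778
te_D = (1 + 4·2 + 9)/6 = 18/6 = 3; σ²_D = ((9−1)/6)² = 1.778
te_E = (1 + 4·3 + 5)/6 = 18/6 = 3; σ²_E = ((5−1)/6)² = 0.444
te_F = (3 + 4·9 + 15)/6 = 54/6 = 9; σ²_F = ((15−3)/6)² = 4.000
te_G = (2 + 4·7 + 18)/6 = 48/6 = 8; σ²_G = ((18−2)/6)² = 7.111
te_H = (1 + 4·4 + 13)/6 = 30/6 = 5; σ²_H = ((13−1)/6)² = 4.000
te_I = (1 + 4·2 + 3)/6 = 12/6 = 2; σ²_I = ((3−1)/6)² = 0.111
te_J = (9 + 4·11 + 13)/6 = 66/6 = 11; σ²_J = ((13−9)/6)² = 0.444

Forward pass:
ES_A = 0; EF_A = 2
ES_B = 0; EF_B = 5
ES_C = max(EF_A=2, EF_B=5) = 5; EF_C = 5+7 = 12
ES_D = max(EF_A=2, EF_B=5) = 5; EF_D = 5+3 = 8
ES_E = 2; EF_E = 2+3 = 5
ES_F = 5; EF_F = 5+9 = 14
ES_G = max(EF_A=2, EF_D=8) = 8; EF_G = 8+8 = 16
ES_H = max(EF_A=2, EF_F=14) = 14; EF_H = 14+5 = 19
ES_I = 16; EF_I = 16+2 = 18
ES_J = max(EF_C=12, EF_E=5, EF_H=19, EF_I=18) = 19; EF_J = 19+11 = 30
Expected project duration μ = 30 days. Critical path: B → F → H → J.

Variance along critical path = 2.778 + 4.000 + 4.000 + 0.444 = 11.222; σ = √11.222 = 3.350 days.
Z = (37 − 30) / 3.350 = 2.090
P(T ≤ 37) = Φ(2.090) ≈ 0.982

0.982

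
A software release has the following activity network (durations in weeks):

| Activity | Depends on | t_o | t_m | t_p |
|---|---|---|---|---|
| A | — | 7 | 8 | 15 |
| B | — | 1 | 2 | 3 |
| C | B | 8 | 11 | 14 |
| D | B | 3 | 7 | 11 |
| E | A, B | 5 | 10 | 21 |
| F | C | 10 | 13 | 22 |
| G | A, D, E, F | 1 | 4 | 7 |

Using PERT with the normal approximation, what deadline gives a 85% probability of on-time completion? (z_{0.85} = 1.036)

33.6 weeks

te_A = (7 + 4·8 + 15)/6 = 54/6 = 9; σ²_A = ((15−7)/6)² = 1.778
te_B = (1 + 4·2 + 3)/6 = 12/6 = 2; σ²_B = ((3−1)/6)² = 0.111
te_C = (8 + 4·11 + 14)/6 = 66/6 = 11; σ²_C = ((14−8)/6)² = 1.000
te_D = (3 + 4·7 + 11)/6 = 42/6 = 7; σ²_D = ((11−3)/6)² = 1.778
te_E = (5 + 4·10 + 21)/6 = 66/6 = 11; σ²_E = ((21−5)/6)² = 7.111
te_F = (10 + 4·13 + 22)/6 = 84/6 = 14; σ²_F = ((22−10)/6)² = 4.000
te_G = (1 + 4·4 + 7)/6 = 24/6 = 4; σ²_G = ((7−1)/6)² = 1.000

Forward pass:
ES_A = 0; EF_A = 9
ES_B = 0; EF_B = 2
ES_C = 2; EF_C = 2+11 = 13
ES_D = 2; EF_D = 2+7 = 9
ES_E = max(EF_A=9, EF_B=2) = 9; EF_E = 9+11 = 20
ES_F = 13; EF_F = 13+14 = 27
ES_G = max(EF_A=9, EF_D=9, EF_E=20, EF_F=27) = 27; EF_G = 27+4 = 31
Expected project duration μ = 31 weeks. Critical path: B → C → F → G.

Variance along critical path = 0.111 + 1.000 + 4.000 + 1.000 = 6.111; σ = 2.472 weeks.
D = μ + z·σ = 31 + 1.036·2.472 = 33.6 weeks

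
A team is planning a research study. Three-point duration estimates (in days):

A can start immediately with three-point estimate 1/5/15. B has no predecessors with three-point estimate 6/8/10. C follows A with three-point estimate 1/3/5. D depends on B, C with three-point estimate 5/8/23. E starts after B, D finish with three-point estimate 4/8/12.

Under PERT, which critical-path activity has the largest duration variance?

D

te_A = (1 + 4·5 + 15)/6 = 36/6 = 6; σ²_A = ((15−1)/6)² = 5.444
te_B = (6 + 4·8 + 10)/6 = 48/6 = 8; σ²_B = ((10−6)/6)² = 0.444
te_C = (1 + 4·3 + 5)/6 = 18/6 = 3; σ²_C = ((5−1)/6)² = 0.444
te_D = (5 + 4·8 + 23)/6 = 60/6 = 10; σ²_D = ((23−5)/6)² = 9.000
te_E = (4 + 4·8 + 12)/6 = 48/6 = 8; σ²_E = ((12−4)/6)² = 1.778

Forward pass:
ES_A = 0; EF_A = 6
ES_B = 0; EF_B = 8
ES_C = 6; EF_C = 6+3 = 9
ES_D = max(EF_B=8, EF_C=9) = 9; EF_D = 9+10 = 19
ES_E = max(EF_B=8, EF_D=19) = 19; EF_E = 19+8 = 27
Expected project duration μ = 27 days. Critical path: A → C → D → E.

Variances on critical path: σ²_A=5.444, σ²_C=0.444, σ²_D=9.000, σ²_E=1.778.
Largest is σ²_D = 9.000.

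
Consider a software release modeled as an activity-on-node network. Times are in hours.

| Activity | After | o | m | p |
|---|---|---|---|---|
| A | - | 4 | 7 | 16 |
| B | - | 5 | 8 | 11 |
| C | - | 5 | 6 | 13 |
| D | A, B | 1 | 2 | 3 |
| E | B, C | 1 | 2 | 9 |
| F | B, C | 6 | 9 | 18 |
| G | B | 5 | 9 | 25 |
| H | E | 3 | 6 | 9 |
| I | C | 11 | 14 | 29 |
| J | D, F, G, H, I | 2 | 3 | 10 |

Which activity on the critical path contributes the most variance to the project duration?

te_A = (4 + 4·7 + 16)/6 = 48/6 = 8; σ²_A = ((16−4)/6)² = 4.000
te_B = (5 + 4·8 + 11)/6 = 48/6 = 8; σ²_B = ((11−5)/6)² = 1.000
te_C = (5 + 4·6 + 13)/6 = 42/6 = 7; σ²_C = ((13−5)/6)² = 1.778
te_D = (1 + 4·2 + 3)/6 = 12/6 = 2; σ²_D = ((3−1)/6)² = 0.111
te_E = (1 + 4·2 + 9)/6 = 18/6 = 3; σ²_E = ((9−1)/6)² = 1.778
te_F = (6 + 4·9 + 18)/6 = 60/6 = 10; σ²_F = ((18−6)/6)² = 4.000
te_G = (5 + 4·9 + 25)/6 = 66/6 = 11; σ²_G = ((25−5)/6)² = 11.111
te_H = (3 + 4·6 + 9)/6 = 36/6 = 6; σ²_H = ((9−3)/6)² = 1.000
te_I = (11 + 4·14 + 29)/6 = 96/6 = 16; σ²_I = ((29−11)/6)² = 9.000
te_J = (2 + 4·3 + 10)/6 = 24/6 = 4; σ²_J = ((10−2)/6)² = 1.778

Forward pass:
ES_A = 0; EF_A = 8
ES_B = 0; EF_B = 8
ES_C = 0; EF_C = 7
ES_D = max(EF_A=8, EF_B=8) = 8; EF_D = 8+2 = 10
ES_E = max(EF_B=8, EF_C=7) = 8; EF_E = 8+3 = 11
ES_F = max(EF_B=8, EF_C=7) = 8; EF_F = 8+10 = 18
ES_G = 8; EF_G = 8+11 = 19
ES_H = 11; EF_H = 11+6 = 17
ES_I = 7; EF_I = 7+16 = 23
ES_J = max(EF_D=10, EF_F=18, EF_G=19, EF_H=17, EF_I=23) = 23; EF_J = 23+4 = 27
Expected project duration μ = 27 hours. Critical path: C → I → J.

Variances on critical path: σ²_C=1.778, σ²_I=9.000, σ²_J=1.778.
Largest is σ²_I = 9.000.

I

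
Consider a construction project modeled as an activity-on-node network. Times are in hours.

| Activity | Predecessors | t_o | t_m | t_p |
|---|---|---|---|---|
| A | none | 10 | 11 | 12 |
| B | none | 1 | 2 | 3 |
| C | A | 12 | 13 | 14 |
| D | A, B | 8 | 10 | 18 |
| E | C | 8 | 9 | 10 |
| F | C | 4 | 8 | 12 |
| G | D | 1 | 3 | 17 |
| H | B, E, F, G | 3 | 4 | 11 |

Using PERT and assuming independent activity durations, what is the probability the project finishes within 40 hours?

te_A = (10 + 4·11 + 12)/6 = 66/6 = 11; σ²_A = ((12−10)/6)² = 0.111
te_B = (1 + 4·2 + 3)/6 = 12/6 = 2; σ²_B = ((3−1)/6)² = 0.111
te_C = (12 + 4·13 + 14)/6 = 78/6 = 13; σ²_C = ((14−12)/6)² = 0.111
te_D = (8 + 4·10 + 18)/6 = 66/6 = 11; σ²_D = ((18−8)/6)² = 2.778
te_E = (8 + 4·9 + 10)/6 = 54/6 = 9; σ²_E = ((10−8)/6)² = 0.111
te_F = (4 + 4·8 + 12)/6 = 48/6 = 8; σ²_F = ((12−4)/6)² = 1.778
te_G = (1 + 4·3 + 17)/6 = 30/6 = 5; σ²_G = ((17−1)/6)² = 7.111
te_H = (3 + 4·4 + 11)/6 = 30/6 = 5; σ²_H = ((11−3)/6)² = 1.778

Forward pass:
ES_A = 0; EF_A = 11
ES_B = 0; EF_B = 2
ES_C = 11; EF_C = 11+13 = 24
ES_D = max(EF_A=11, EF_B=2) = 11; EF_D = 11+11 = 22
ES_E = 24; EF_E = 24+9 = 33
ES_F = 24; EF_F = 24+8 = 32
ES_G = 22; EF_G = 22+5 = 27
ES_H = max(EF_B=2, EF_E=33, EF_F=32, EF_G=27) = 33; EF_H = 33+5 = 38
Expected project duration μ = 38 hours. Critical path: A → C → E → H.

Variance along critical path = 0.111 + 0.111 + 0.111 + 1.778 = 2.111; σ = √2.111 = 1.453 hours.
Z = (40 − 38) / 1.453 = 1.376
P(T ≤ 40) = Φ(1.376) ≈ 0.916

0.916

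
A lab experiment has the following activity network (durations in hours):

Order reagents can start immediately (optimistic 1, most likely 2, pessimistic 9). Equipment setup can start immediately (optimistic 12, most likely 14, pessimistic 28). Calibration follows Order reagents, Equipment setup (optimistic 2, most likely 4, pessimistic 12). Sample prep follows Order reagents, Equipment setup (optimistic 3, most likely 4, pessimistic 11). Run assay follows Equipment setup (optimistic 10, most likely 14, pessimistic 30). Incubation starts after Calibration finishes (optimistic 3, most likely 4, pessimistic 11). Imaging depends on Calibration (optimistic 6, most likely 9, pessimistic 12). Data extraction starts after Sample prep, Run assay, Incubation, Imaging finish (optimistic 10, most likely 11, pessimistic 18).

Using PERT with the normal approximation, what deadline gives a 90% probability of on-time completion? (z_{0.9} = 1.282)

49.7 hours

te_Order reagents = (1 + 4·2 + 9)/6 = 18/6 = 3; σ²_Order reagents = ((9−1)/6)² = 1.778
te_Equipment setup = (12 + 4·14 + 28)/6 = 96/6 = 16; σ²_Equipment setup = ((28−12)/6)² = 7.111
te_Calibration = (2 + 4·4 + 12)/6 = 30/6 = 5; σ²_Calibration = ((12−2)/6)² = 2.778
te_Sample prep = (3 + 4·4 + 11)/6 = 30/6 = 5; σ²_Sample prep = ((11−3)/6)² = 1.778
te_Run assay = (10 + 4·14 + 30)/6 = 96/6 = 16; σ²_Run assay = ((30−10)/6)² = 11.111
te_Incubation = (3 + 4·4 + 11)/6 = 30/6 = 5; σ²_Incubation = ((11−3)/6)² = 1.778
te_Imaging = (6 + 4·9 + 12)/6 = 54/6 = 9; σ²_Imaging = ((12−6)/6)² = 1.000
te_Data extraction = (10 + 4·11 + 18)/6 = 72/6 = 12; σ²_Data extraction = ((18−10)/6)² = 1.778

Forward pass:
ES_Order reagents = 0; EF_Order reagents = 3
ES_Equipment setup = 0; EF_Equipment setup = 16
ES_Calibration = max(EF_Order reagents=3, EF_Equipment setup=16) = 16; EF_Calibration = 16+5 = 21
ES_Sample prep = max(EF_Order reagents=3, EF_Equipment setup=16) = 16; EF_Sample prep = 16+5 = 21
ES_Run assay = 16; EF_Run assay = 16+16 = 32
ES_Incubation = 21; EF_Incubation = 21+5 = 26
ES_Imaging = 21; EF_Imaging = 21+9 = 30
ES_Data extraction = max(EF_Sample prep=21, EF_Run assay=32, EF_Incubation=26, EF_Imaging=30) = 32; EF_Data extraction = 32+12 = 44
Expected project duration μ = 44 hours. Critical path: Equipment setup → Run assay → Data extraction.

Variance along critical path = 7.111 + 11.111 + 1.778 = 20.000; σ = 4.472 hours.
D = μ + z·σ = 44 + 1.282·4.472 = 49.7 hours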